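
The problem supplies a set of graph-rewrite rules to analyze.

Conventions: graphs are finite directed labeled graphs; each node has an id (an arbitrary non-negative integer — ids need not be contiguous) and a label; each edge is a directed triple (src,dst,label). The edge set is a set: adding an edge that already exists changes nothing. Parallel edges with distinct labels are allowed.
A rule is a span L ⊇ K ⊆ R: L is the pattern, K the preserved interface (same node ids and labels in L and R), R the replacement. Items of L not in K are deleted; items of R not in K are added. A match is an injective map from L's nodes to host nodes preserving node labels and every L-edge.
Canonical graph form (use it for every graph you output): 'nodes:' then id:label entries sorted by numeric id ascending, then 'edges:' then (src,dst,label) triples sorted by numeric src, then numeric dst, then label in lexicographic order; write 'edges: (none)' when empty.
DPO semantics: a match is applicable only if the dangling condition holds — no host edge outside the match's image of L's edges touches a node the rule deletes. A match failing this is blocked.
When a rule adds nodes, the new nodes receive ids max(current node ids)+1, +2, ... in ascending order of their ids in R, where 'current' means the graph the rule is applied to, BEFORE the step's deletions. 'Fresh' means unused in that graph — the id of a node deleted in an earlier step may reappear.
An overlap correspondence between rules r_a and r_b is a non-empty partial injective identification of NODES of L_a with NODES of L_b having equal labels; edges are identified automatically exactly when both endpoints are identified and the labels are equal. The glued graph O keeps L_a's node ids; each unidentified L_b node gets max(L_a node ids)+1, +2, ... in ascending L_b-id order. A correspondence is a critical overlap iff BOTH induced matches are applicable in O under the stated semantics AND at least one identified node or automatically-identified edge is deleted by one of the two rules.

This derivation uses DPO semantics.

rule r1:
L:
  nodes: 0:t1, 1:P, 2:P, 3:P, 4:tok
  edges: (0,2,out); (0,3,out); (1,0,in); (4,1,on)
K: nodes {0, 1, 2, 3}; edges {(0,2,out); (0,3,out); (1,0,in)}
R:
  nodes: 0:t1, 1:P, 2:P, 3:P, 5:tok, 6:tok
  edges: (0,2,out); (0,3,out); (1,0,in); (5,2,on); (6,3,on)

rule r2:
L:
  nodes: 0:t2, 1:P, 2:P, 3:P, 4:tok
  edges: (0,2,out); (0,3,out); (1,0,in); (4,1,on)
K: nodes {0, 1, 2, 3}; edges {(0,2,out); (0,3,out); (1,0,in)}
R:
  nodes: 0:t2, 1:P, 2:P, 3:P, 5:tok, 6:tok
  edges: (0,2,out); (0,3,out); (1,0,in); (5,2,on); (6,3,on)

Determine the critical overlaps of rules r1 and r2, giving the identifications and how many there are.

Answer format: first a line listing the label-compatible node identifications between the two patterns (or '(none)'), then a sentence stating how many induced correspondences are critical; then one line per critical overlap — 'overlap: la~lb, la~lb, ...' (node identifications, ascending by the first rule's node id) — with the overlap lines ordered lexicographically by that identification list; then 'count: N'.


label-compatible node identifications between L(r1) and L(r2): 1~1, 1~2, 1~3, 2~1, 2~2, 2~3, 3~1, 3~2, 3~3, 4~4
7 of the induced correspondences are critical overlaps of r1 and r2.
overlap: 1~1, 2~2, 3~3, 4~4
overlap: 1~1, 2~2, 4~4
overlap: 1~1, 2~3, 3~2, 4~4
overlap: 1~1, 2~3, 4~4
overlap: 1~1, 3~2, 4~4
overlap: 1~1, 3~3, 4~4
overlap: 1~1, 4~4
count: 7


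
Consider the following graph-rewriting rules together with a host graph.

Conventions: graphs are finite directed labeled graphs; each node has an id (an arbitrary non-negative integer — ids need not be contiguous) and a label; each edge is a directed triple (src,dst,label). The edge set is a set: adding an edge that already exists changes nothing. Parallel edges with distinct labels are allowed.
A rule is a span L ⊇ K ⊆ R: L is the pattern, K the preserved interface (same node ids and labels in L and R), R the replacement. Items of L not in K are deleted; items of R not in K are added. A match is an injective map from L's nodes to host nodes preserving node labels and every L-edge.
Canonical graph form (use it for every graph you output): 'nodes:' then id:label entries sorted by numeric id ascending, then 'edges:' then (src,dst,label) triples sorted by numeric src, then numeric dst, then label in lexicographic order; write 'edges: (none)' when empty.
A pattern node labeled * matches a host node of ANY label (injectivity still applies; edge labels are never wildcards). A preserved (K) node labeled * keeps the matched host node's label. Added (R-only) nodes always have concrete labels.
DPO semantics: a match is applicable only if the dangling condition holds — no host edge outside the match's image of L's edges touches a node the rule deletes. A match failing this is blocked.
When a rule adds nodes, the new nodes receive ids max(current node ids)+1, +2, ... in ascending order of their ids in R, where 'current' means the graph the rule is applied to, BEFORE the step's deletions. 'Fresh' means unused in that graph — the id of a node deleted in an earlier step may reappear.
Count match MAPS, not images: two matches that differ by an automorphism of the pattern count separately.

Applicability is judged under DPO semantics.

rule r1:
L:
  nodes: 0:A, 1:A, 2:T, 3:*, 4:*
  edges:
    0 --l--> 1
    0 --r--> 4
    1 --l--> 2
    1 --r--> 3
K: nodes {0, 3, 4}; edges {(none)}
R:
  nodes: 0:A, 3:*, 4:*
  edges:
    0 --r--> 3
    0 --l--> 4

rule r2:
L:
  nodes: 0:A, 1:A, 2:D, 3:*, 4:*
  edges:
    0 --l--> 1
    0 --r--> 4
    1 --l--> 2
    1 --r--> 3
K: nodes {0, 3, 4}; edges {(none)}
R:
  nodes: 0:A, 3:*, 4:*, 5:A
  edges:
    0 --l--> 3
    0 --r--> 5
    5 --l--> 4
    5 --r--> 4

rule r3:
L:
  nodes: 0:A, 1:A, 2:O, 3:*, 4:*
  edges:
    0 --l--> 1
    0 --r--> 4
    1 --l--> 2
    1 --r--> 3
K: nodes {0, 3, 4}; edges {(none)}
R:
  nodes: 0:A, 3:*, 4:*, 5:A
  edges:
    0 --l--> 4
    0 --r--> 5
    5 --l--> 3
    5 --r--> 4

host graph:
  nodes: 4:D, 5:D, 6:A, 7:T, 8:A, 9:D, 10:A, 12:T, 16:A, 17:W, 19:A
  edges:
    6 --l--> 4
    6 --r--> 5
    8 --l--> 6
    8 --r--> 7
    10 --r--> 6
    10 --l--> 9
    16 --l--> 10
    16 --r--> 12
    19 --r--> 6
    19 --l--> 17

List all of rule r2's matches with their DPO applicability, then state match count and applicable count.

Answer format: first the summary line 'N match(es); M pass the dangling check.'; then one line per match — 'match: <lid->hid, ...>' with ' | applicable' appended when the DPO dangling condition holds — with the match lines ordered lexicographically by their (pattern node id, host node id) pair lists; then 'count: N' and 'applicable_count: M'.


2 match(es); 1 pass the dangling check.
match: 0->8, 1->6, 2->4, 3->5, 4->7
match: 0->16, 1->10, 2->9, 3->6, 4->12 | applicable
count: 2
applicable_count: 1


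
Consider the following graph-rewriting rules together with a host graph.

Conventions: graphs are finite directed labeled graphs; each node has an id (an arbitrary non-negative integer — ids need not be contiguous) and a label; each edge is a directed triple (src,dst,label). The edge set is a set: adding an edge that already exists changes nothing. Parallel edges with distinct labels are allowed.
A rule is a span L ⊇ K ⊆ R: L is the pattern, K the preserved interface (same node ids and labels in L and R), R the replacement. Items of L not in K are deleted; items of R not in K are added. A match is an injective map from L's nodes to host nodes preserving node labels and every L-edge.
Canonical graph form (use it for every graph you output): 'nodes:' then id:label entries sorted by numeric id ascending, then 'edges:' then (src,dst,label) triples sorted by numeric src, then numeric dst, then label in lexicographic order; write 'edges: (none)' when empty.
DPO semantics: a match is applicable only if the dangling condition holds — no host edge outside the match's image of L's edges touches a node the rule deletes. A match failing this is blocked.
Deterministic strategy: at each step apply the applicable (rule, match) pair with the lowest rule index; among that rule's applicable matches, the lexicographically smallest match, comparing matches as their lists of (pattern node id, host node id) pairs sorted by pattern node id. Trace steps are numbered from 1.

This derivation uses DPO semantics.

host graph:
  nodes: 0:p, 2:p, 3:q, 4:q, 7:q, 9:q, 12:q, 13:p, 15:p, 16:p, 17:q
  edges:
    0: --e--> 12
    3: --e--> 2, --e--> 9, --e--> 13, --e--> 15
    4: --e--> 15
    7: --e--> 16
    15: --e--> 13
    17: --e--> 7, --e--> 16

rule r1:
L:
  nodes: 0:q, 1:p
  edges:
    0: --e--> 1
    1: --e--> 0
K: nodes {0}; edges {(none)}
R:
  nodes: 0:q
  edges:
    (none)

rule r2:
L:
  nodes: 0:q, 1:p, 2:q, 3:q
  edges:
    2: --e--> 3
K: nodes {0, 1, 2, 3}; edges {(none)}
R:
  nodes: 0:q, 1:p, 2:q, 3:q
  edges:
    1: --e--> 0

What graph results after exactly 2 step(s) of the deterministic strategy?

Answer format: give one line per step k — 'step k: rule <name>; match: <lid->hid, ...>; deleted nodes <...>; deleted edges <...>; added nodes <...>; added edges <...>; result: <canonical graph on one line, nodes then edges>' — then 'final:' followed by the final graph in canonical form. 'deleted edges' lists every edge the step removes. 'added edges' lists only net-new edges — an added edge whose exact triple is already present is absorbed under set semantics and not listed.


step 1: rule r2; match: 0->3, 1->0, 2->17, 3->7; deleted nodes (none); deleted edges (17,7,e); added nodes (none); added edges (0,3,e); result: nodes: 0:p, 2:p, 3:q, 4:q, 7:q, 9:q, 12:q, 13:p, 15:p, 16:p, 17:q edges: (0,3,e); (0,12,e); (3,2,e); (3,9,e); (3,13,e); (3,15,e); (4,15,e); (7,16,e); (15,13,e); (17,16,e)
step 2: rule r2; match: 0->4, 1->0, 2->3, 3->9; deleted nodes (none); deleted edges (3,9,e); added nodes (none); added edges (0,4,e); result: nodes: 0:p, 2:p, 3:q, 4:q, 7:q, 9:q, 12:q, 13:p, 15:p, 16:p, 17:q edges: (0,3,e); (0,4,e); (0,12,e); (3,2,e); (3,13,e); (3,15,e); (4,15,e); (7,16,e); (15,13,e); (17,16,e)
final:
nodes: 0:p, 2:p, 3:q, 4:q, 7:q, 9:q, 12:q, 13:p, 15:p, 16:p, 17:q
edges: (0,3,e); (0,4,e); (0,12,e); (3,2,e); (3,13,e); (3,15,e); (4,15,e); (7,16,e); (15,13,e); (17,16,e)


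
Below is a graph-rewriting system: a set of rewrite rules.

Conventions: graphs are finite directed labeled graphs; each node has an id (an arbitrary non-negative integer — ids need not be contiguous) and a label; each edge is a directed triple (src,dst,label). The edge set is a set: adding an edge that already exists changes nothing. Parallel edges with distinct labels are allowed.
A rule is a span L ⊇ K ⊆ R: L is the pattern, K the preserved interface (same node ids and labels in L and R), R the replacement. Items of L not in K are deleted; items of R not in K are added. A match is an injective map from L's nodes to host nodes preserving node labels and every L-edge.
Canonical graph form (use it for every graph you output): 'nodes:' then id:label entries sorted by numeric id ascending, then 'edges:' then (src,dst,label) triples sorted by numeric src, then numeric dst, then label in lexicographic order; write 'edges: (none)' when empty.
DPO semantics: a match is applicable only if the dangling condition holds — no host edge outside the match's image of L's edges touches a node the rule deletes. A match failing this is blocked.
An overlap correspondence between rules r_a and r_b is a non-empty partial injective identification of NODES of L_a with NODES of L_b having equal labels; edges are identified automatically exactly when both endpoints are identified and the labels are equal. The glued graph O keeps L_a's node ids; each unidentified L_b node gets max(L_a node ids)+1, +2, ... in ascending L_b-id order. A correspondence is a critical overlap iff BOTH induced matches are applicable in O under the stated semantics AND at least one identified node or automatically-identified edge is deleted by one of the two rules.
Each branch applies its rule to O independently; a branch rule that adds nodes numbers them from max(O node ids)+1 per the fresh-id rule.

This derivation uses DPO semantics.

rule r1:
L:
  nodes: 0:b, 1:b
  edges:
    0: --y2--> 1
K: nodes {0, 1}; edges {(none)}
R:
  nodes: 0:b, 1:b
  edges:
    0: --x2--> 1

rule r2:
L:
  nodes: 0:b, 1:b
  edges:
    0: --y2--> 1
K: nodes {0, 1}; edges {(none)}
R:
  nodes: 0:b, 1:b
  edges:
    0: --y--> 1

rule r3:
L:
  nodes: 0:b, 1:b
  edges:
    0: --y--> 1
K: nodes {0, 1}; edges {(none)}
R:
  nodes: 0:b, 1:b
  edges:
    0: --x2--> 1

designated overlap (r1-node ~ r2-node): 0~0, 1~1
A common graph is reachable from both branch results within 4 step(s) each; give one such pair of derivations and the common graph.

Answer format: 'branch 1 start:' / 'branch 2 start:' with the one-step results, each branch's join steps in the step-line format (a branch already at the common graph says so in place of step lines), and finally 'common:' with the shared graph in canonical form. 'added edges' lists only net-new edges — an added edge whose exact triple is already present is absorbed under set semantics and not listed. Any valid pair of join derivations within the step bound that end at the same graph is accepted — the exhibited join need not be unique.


branch 1 start:
nodes: 0:b, 1:b
edges: (0,1,x2)
branch 2 start:
nodes: 0:b, 1:b
edges: (0,1,y)
branch 1: already at the common graph (0 steps)
branch 2 step 1: rule r3; match: 0->0, 1->1; deleted nodes (none); deleted edges (0,1,y); added nodes (none); added edges (0,1,x2); result: nodes: 0:b, 1:b edges: (0,1,x2)
common:
nodes: 0:b, 1:b
edges: (0,1,x2)


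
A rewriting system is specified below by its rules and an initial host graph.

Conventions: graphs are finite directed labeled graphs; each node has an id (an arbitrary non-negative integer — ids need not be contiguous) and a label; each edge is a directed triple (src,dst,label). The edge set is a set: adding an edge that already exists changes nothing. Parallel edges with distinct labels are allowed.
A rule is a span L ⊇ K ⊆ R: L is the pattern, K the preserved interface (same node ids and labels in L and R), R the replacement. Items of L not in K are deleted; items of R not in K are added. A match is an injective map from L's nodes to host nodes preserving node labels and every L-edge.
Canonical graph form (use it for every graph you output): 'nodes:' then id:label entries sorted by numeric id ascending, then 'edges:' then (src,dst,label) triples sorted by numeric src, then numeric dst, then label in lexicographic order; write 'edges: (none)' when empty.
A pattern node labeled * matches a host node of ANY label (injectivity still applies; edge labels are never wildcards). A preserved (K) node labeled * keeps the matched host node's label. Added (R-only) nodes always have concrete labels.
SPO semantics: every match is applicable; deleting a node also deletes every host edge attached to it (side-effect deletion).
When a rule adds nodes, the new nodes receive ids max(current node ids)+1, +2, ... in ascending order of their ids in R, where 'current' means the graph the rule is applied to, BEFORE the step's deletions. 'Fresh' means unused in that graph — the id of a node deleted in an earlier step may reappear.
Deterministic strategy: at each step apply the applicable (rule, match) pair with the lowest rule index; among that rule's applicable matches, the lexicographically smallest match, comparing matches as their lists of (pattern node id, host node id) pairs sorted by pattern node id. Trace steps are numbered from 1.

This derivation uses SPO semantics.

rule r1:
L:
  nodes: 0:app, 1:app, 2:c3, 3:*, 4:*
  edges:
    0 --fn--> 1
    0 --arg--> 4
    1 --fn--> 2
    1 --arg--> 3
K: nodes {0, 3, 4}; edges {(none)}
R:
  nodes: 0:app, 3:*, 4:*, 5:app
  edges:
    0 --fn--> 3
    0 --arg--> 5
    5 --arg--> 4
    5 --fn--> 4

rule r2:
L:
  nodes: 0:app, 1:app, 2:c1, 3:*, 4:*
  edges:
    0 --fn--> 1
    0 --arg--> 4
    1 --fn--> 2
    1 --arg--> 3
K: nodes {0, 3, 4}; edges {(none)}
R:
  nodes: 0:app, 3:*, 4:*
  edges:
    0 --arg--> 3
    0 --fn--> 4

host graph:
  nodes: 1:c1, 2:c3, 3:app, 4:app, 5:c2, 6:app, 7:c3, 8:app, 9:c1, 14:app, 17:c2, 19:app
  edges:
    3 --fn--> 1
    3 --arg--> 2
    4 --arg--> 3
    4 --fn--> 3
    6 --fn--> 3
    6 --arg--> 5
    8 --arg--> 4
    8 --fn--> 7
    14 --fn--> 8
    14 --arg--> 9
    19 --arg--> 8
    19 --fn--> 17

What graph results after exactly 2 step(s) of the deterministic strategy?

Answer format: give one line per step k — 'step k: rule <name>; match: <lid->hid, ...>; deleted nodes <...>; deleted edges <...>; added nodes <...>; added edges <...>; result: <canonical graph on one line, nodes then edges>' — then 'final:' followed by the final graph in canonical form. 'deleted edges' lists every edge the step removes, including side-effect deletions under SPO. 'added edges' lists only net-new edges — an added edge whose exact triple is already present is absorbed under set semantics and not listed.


step 1: rule r1; match: 0->14, 1->8, 2->7, 3->4, 4->9; deleted nodes 7, 8; deleted edges (8,4,arg); (8,7,fn); (14,8,fn); (14,9,arg); (19,8,arg); added nodes 20; added edges (14,4,fn); (14,20,arg); (20,9,arg); (20,9,fn); result: nodes: 1:c1, 2:c3, 3:app, 4:app, 5:c2, 6:app, 9:c1, 14:app, 17:c2, 19:app, 20:app edges: (3,1,fn); (3,2,arg); (4,3,arg); (4,3,fn); (6,3,fn); (6,5,arg); (14,4,fn); (14,20,arg); (19,17,fn); (20,9,arg); (20,9,fn)
step 2: rule r2; match: 0->6, 1->3, 2->1, 3->2, 4->5; deleted nodes 1, 3; deleted edges (3,1,fn); (3,2,arg); (4,3,arg); (4,3,fn); (6,3,fn); (6,5,arg); added nodes (none); added edges (6,2,arg); (6,5,fn); result: nodes: 2:c3, 4:app, 5:c2, 6:app, 9:c1, 14:app, 17:c2, 19:app, 20:app edges: (6,2,arg); (6,5,fn); (14,4,fn); (14,20,arg); (19,17,fn); (20,9,arg); (20,9,fn)
final:
nodes: 2:c3, 4:app, 5:c2, 6:app, 9:c1, 14:app, 17:c2, 19:app, 20:app
edges: (6,2,arg); (6,5,fn); (14,4,fn); (14,20,arg); (19,17,fn); (20,9,arg); (20,9,fn)


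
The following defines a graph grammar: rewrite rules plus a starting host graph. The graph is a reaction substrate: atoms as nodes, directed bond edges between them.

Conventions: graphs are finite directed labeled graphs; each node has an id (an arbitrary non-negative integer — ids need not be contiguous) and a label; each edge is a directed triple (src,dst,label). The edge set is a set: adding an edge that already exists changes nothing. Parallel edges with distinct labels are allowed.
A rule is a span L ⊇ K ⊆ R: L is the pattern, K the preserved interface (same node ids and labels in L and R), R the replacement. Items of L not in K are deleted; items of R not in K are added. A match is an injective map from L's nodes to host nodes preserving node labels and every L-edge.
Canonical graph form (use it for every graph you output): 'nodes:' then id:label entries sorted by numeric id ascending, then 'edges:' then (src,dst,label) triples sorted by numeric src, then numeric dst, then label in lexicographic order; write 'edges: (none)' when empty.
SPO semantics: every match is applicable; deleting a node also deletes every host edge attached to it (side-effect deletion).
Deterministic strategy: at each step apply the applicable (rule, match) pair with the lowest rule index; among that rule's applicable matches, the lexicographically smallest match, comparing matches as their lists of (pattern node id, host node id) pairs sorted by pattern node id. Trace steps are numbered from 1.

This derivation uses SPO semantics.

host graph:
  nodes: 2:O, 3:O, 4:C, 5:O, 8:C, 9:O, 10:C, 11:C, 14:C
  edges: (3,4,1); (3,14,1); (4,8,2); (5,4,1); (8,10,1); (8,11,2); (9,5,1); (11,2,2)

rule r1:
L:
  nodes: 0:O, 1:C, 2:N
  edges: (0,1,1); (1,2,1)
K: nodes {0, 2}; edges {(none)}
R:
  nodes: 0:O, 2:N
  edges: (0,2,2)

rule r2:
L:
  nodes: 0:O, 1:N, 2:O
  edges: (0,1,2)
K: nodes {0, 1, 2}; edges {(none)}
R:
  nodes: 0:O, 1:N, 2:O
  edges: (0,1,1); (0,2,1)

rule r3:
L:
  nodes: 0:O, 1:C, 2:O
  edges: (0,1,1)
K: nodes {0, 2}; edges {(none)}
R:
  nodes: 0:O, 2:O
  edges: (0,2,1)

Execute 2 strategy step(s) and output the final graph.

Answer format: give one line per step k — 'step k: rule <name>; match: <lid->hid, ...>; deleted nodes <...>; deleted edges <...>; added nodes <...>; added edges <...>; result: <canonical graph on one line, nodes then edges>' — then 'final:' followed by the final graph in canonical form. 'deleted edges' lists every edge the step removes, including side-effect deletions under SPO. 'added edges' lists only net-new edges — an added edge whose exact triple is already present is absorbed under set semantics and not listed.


step 1: rule r3; match: 0->3, 1->4, 2->2; deleted nodes 4; deleted edges (3,4,1); (4,8,2); (5,4,1); added nodes (none); added edges (3,2,1); result: nodes: 2:O, 3:O, 5:O, 8:C, 9:O, 10:C, 11:C, 14:C edges: (3,2,1); (3,14,1); (8,10,1); (8,11,2); (9,5,1); (11,2,2)
step 2: rule r3; match: 0->3, 1->14, 2->2; deleted nodes 14; deleted edges (3,14,1); added nodes (none); added edges (none); result: nodes: 2:O, 3:O, 5:O, 8:C, 9:O, 10:C, 11:C edges: (3,2,1); (8,10,1); (8,11,2); (9,5,1); (11,2,2)
final:
nodes: 2:O, 3:O, 5:O, 8:C, 9:O, 10:C, 11:C
edges: (3,2,1); (8,10,1); (8,11,2); (9,5,1); (11,2,2)


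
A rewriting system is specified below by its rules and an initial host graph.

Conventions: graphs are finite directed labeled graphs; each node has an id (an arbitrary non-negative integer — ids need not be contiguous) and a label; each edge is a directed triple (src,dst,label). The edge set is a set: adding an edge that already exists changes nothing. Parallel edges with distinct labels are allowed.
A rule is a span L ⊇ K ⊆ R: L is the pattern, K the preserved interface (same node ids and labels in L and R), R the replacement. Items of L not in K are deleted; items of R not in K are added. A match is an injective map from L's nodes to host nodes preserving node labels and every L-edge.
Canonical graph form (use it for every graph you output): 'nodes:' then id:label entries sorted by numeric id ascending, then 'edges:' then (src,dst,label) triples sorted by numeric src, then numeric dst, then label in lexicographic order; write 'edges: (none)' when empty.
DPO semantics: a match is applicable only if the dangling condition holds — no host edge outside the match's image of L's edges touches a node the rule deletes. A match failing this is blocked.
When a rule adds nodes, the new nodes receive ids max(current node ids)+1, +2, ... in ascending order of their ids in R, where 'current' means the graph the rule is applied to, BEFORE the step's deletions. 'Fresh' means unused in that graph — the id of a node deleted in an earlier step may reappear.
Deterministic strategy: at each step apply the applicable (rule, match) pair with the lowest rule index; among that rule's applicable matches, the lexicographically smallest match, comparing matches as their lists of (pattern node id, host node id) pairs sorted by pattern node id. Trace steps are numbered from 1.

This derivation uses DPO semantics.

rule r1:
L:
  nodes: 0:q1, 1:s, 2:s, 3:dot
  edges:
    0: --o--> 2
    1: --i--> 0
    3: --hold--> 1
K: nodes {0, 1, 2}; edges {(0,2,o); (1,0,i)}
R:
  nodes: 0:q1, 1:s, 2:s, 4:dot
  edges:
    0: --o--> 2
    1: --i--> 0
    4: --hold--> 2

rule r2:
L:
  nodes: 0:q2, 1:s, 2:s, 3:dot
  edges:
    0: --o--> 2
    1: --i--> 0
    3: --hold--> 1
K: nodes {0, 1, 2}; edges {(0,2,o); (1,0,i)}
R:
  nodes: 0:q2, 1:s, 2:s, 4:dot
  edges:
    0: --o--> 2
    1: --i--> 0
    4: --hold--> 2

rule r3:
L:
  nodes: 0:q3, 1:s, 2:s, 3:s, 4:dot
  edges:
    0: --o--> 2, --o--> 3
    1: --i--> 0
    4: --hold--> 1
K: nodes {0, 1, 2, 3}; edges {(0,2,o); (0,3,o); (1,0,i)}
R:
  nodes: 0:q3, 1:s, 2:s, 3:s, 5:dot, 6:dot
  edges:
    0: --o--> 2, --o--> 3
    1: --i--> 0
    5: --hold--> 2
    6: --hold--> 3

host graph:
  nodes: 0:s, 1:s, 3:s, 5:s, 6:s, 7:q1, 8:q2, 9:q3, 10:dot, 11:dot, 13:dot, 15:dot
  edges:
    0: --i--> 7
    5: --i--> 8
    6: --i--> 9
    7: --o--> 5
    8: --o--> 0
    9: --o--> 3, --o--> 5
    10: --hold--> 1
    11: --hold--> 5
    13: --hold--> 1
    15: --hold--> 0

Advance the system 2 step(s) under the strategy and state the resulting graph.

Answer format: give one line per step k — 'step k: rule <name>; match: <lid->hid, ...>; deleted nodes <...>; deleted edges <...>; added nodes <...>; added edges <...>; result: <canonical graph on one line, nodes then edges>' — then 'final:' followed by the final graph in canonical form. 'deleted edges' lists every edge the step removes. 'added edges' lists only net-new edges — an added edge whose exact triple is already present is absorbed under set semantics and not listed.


step 1: rule r1; match: 0->7, 1->0, 2->5, 3->15; deleted nodes 15; deleted edges (15,0,hold); added nodes 16; added edges (16,5,hold); result: nodes: 0:s, 1:s, 3:s, 5:s, 6:s, 7:q1, 8:q2, 9:q3, 10:dot, 11:dot, 13:dot, 16:dot edges: (0,7,i); (5,8,i); (6,9,i); (7,5,o); (8,0,o); (9,3,o); (9,5,o); (10,1,hold); (11,5,hold); (13,1,hold); (16,5,hold)
step 2: rule r2; match: 0->8, 1->5, 2->0, 3->11; deleted nodes 11; deleted edges (11,5,hold); added nodes 17; added edges (17,0,hold); result: nodes: 0:s, 1:s, 3:s, 5:s, 6:s, 7:q1, 8:q2, 9:q3, 10:dot, 13:dot, 16:dot, 17:dot edges: (0,7,i); (5,8,i); (6,9,i); (7,5,o); (8,0,o); (9,3,o); (9,5,o); (10,1,hold); (13,1,hold); (16,5,hold); (17,0,hold)
final:
nodes: 0:s, 1:s, 3:s, 5:s, 6:s, 7:q1, 8:q2, 9:q3, 10:dot, 13:dot, 16:dot, 17:dot
edges: (0,7,i); (5,8,i); (6,9,i); (7,5,o); (8,0,o); (9,3,o); (9,5,o); (10,1,hold); (13,1,hold); (16,5,hold); (17,0,hold)


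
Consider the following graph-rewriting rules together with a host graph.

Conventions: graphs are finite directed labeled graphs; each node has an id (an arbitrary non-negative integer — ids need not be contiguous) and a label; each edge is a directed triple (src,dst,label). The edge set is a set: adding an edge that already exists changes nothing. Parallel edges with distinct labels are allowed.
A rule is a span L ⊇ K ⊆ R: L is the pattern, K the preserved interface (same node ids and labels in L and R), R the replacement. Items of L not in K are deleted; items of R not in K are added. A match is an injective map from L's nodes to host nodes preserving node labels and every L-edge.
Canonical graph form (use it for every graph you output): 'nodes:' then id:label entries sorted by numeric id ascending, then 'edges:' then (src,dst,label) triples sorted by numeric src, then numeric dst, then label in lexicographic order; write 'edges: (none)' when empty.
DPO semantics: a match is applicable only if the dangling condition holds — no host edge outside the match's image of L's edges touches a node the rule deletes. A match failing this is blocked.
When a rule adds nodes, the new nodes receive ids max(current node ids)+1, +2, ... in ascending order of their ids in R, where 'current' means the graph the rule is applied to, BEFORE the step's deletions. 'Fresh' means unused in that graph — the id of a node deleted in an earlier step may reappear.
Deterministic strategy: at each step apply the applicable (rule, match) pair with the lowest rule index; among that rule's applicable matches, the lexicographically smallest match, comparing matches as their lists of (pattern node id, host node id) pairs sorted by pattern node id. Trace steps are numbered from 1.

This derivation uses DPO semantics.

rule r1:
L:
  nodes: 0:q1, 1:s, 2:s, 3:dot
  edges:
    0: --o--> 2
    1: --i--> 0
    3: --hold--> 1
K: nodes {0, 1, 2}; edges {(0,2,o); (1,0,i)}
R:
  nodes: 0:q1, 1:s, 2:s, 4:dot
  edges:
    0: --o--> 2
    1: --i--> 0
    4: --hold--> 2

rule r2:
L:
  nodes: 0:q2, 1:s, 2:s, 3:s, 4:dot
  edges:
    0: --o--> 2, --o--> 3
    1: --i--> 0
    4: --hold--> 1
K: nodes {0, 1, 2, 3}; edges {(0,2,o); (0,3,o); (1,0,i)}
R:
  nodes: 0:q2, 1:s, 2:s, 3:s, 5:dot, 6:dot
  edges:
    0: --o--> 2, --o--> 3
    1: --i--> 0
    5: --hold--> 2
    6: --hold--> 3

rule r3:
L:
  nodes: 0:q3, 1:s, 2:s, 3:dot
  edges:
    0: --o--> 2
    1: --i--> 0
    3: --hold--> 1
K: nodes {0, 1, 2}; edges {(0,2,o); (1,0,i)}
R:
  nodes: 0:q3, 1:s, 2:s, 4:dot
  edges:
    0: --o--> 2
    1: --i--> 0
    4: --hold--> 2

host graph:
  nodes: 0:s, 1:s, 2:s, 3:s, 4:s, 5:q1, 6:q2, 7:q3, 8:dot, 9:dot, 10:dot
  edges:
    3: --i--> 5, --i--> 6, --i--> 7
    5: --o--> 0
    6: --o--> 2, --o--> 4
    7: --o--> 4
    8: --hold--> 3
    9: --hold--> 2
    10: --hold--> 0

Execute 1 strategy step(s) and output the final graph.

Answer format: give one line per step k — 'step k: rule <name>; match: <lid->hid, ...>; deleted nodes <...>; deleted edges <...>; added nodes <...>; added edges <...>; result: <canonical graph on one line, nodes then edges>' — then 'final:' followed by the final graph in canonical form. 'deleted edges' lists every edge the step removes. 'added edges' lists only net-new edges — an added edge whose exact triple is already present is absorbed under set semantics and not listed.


step 1: rule r1; match: 0->5, 1->3, 2->0, 3->8; deleted nodes 8; deleted edges (8,3,hold); added nodes 11; added edges (11,0,hold); result: nodes: 0:s, 1:s, 2:s, 3:s, 4:s, 5:q1, 6:q2, 7:q3, 9:dot, 10:dot, 11:dot edges: (3,5,i); (3,6,i); (3,7,i); (5,0,o); (6,2,o); (6,4,o); (7,4,o); (9,2,hold); (10,0,hold); (11,0,hold)
final:
nodes: 0:s, 1:s, 2:s, 3:s, 4:s, 5:q1, 6:q2, 7:q3, 9:dot, 10:dot, 11:dot
edges: (3,5,i); (3,6,i); (3,7,i); (5,0,o); (6,2,o); (6,4,o); (7,4,o); (9,2,hold); (10,0,hold); (11,0,hold)


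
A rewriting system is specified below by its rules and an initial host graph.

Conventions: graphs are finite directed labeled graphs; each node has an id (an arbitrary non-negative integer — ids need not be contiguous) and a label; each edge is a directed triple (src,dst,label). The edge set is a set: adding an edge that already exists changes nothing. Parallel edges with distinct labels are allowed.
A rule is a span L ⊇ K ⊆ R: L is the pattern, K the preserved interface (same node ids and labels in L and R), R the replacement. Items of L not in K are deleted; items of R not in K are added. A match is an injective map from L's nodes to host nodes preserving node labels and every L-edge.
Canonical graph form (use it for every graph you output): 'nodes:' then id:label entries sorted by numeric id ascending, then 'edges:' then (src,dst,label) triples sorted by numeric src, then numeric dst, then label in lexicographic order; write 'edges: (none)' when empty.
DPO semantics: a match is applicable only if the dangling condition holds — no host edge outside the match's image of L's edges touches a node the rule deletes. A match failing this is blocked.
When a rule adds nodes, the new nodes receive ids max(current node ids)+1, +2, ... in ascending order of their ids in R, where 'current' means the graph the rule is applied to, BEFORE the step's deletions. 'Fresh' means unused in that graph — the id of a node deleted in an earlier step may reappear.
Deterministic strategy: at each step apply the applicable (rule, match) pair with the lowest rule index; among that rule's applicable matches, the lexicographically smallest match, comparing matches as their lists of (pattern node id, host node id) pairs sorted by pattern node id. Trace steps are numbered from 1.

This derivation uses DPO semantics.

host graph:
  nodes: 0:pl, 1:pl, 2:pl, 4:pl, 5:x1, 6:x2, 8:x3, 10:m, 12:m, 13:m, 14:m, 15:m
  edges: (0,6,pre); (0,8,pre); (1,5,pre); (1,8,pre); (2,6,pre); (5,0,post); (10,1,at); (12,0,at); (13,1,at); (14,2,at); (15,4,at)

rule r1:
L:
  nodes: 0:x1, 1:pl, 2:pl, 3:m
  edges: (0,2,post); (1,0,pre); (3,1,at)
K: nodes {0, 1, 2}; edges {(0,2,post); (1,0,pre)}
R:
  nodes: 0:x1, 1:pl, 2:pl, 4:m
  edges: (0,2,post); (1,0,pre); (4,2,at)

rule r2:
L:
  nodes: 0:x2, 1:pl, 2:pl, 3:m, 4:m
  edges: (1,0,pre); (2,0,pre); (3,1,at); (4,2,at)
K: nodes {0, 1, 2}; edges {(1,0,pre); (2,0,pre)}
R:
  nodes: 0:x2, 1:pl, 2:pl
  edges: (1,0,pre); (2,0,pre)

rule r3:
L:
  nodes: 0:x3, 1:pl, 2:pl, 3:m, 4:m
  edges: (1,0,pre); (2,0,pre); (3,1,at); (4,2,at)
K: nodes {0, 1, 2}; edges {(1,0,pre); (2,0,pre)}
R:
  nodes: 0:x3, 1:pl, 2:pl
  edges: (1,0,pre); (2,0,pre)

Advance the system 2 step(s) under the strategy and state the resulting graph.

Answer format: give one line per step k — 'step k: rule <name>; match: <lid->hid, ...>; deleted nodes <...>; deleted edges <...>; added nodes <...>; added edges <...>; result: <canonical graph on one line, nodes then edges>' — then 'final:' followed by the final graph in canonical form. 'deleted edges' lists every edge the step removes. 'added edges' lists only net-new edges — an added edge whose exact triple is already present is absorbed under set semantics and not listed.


step 1: rule r1; match: 0->5, 1->1, 2->0, 3->10; deleted nodes 10; deleted edges (10,1,at); added nodes 16; added edges (16,0,at); result: nodes: 0:pl, 1:pl, 2:pl, 4:pl, 5:x1, 6:x2, 8:x3, 12:m, 13:m, 14:m, 15:m, 16:m edges: (0,6,pre); (0,8,pre); (1,5,pre); (1,8,pre); (2,6,pre); (5,0,post); (12,0,at); (13,1,at); (14,2,at); (15,4,at); (16,0,at)
step 2: rule r1; match: 0->5, 1->1, 2->0, 3->13; deleted nodes 13; deleted edges (13,1,at); added nodes 17; added edges (17,0,at); result: nodes: 0:pl, 1:pl, 2:pl, 4:pl, 5:x1, 6:x2, 8:x3, 12:m, 14:m, 15:m, 16:m, 17:m edges: (0,6,pre); (0,8,pre); (1,5,pre); (1,8,pre); (2,6,pre); (5,0,post); (12,0,at); (14,2,at); (15,4,at); (16,0,at); (17,0,at)
final:
nodes: 0:pl, 1:pl, 2:pl, 4:pl, 5:x1, 6:x2, 8:x3, 12:m, 14:m, 15:m, 16:m, 17:m
edges: (0,6,pre); (0,8,pre); (1,5,pre); (1,8,pre); (2,6,pre); (5,0,post); (12,0,at); (14,2,at); (15,4,at); (16,0,at); (17,0,at)


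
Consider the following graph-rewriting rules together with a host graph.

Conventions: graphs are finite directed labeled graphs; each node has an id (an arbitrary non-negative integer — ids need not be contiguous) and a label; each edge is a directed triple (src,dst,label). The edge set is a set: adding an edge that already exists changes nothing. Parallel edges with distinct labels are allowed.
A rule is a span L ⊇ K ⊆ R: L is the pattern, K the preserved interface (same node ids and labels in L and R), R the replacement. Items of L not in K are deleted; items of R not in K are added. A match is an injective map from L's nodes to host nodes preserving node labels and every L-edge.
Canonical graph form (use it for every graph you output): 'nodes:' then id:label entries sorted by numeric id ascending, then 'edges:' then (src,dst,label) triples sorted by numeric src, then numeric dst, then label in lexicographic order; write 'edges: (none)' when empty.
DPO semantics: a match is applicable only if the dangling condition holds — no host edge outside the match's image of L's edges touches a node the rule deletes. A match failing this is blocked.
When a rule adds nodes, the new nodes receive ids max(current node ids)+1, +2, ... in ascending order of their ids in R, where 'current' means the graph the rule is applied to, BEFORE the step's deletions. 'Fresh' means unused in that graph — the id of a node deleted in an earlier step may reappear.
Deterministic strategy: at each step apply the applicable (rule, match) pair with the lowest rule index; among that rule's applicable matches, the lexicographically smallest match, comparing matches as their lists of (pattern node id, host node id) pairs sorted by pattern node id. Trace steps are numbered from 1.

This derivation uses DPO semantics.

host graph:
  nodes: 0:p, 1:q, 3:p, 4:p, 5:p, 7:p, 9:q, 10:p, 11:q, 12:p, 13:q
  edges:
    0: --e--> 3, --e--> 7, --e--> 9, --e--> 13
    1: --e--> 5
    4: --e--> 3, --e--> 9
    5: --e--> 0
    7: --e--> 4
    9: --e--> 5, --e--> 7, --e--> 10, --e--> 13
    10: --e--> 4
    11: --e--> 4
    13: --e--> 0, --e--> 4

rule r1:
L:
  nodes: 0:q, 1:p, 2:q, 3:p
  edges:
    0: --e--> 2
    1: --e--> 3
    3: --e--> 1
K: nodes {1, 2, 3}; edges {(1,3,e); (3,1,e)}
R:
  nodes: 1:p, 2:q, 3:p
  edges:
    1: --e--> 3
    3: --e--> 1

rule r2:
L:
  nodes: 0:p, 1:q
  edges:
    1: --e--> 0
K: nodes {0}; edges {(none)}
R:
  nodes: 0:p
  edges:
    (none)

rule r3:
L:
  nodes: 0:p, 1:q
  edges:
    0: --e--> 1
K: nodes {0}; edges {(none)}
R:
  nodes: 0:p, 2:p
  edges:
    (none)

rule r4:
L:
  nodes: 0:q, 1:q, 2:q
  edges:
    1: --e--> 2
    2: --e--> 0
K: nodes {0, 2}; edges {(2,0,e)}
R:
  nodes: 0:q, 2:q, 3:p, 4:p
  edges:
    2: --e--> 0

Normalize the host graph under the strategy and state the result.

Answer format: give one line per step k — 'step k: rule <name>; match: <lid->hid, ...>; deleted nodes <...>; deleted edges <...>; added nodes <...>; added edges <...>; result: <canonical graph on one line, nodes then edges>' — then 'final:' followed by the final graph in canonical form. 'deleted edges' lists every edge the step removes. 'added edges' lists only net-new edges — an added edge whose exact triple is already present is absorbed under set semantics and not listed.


step 1: rule r2; match: 0->4, 1->11; deleted nodes 11; deleted edges (11,4,e); added nodes (none); added edges (none); result: nodes: 0:p, 1:q, 3:p, 4:p, 5:p, 7:p, 9:q, 10:p, 12:p, 13:q edges: (0,3,e); (0,7,e); (0,9,e); (0,13,e); (1,5,e); (4,3,e); (4,9,e); (5,0,e); (7,4,e); (9,5,e); (9,7,e); (9,10,e); (9,13,e); (10,4,e); (13,0,e); (13,4,e)
step 2: rule r2; match: 0->5, 1->1; deleted nodes 1; deleted edges (1,5,e); added nodes (none); added edges (none); result: nodes: 0:p, 3:p, 4:p, 5:p, 7:p, 9:q, 10:p, 12:p, 13:q edges: (0,3,e); (0,7,e); (0,9,e); (0,13,e); (4,3,e); (4,9,e); (5,0,e); (7,4,e); (9,5,e); (9,7,e); (9,10,e); (9,13,e); (10,4,e); (13,0,e); (13,4,e)
final:
nodes: 0:p, 3:p, 4:p, 5:p, 7:p, 9:q, 10:p, 12:p, 13:q
edges: (0,3,e); (0,7,e); (0,9,e); (0,13,e); (4,3,e); (4,9,e); (5,0,e); (7,4,e); (9,5,e); (9,7,e); (9,10,e); (9,13,e); (10,4,e); (13,0,e); (13,4,e)


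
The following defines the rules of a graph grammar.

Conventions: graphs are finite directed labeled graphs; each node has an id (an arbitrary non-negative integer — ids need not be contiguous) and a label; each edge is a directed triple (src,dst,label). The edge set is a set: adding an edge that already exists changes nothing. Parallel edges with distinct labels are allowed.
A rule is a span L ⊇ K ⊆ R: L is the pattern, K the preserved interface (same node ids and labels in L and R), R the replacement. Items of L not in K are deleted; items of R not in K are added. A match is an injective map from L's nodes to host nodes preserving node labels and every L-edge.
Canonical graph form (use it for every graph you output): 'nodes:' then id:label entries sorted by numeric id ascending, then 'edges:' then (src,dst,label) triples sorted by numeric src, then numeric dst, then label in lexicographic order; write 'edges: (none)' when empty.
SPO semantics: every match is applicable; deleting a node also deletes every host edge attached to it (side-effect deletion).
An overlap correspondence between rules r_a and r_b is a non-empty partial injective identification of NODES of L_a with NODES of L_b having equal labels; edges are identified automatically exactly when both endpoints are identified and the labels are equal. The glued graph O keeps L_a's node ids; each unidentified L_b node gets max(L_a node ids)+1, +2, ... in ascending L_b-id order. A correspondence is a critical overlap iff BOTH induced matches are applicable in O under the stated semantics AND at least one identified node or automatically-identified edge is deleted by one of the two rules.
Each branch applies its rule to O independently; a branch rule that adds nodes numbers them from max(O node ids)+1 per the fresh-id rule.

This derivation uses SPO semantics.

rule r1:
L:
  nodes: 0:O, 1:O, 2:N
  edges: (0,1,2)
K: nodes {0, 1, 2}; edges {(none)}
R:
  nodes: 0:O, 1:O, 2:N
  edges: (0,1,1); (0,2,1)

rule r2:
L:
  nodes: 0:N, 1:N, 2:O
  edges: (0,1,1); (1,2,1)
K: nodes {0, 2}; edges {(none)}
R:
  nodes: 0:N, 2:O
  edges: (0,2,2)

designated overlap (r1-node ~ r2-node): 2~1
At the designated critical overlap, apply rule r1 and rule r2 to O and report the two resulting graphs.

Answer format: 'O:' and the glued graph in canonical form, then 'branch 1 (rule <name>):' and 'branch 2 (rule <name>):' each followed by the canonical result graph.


O:
nodes: 0:O, 1:O, 2:N, 3:N, 4:O
edges: (0,1,2); (2,4,1); (3,2,1)
branch 1 (rule r1):
nodes: 0:O, 1:O, 2:N, 3:N, 4:O
edges: (0,1,1); (0,2,1); (2,4,1); (3,2,1)
branch 2 (rule r2):
nodes: 0:O, 1:O, 3:N, 4:O
edges: (0,1,2); (3,4,2)
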